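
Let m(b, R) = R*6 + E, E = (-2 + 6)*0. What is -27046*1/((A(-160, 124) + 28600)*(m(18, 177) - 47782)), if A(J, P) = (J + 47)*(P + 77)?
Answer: 13523/137520320 ≈ 9.8335e-5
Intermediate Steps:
E = 0 (E = 4*0 = 0)
m(b, R) = 6*R (m(b, R) = R*6 + 0 = 6*R + 0 = 6*R)
A(J, P) = (47 + J)*(77 + P)
-27046*1/((A(-160, 124) + 28600)*(m(18, 177) - 47782)) = -27046*1/((6*177 - 47782)*((3619 + 47*124 + 77*(-160) - 160*124) + 28600)) = -27046*1/((1062 - 47782)*((3619 + 5828 - 12320 - 19840) + 28600)) = -27046*(-1/(46720*(-22713 + 28600))) = -27046/((-46720*5887)) = -27046/(-275040640) = -27046*(-1/275040640) = 13523/137520320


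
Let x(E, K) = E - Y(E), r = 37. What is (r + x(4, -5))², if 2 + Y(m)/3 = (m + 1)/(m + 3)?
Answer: 98596/49 ≈ 2012.2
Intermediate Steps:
Y(m) = -6 + 3*(1 + m)/(3 + m) (Y(m) = -6 + 3*((m + 1)/(m + 3)) = -6 + 3*((1 + m)/(3 + m)) = -6 + 3*(1 + m)/(3 + m))
x(E, K) = E - 3*(-5 - E)/(3 + E)
(r + x(4, -5))² = (37 + (15 + 4² + 6*4)/(3 + 4))² = (37 + (15 + 16 + 24)/7)² = (37 + (⅐)*55)² = (37 + 55/7)² = (314/7)² = 98596/49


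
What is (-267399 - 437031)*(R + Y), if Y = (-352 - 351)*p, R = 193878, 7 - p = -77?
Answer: -94975479180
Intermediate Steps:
p = 84 (p = 7 - 1*(-77) = 7 + 77 = 84)
Y = -59052 (Y = (-352 - 351)*84 = -703*84 = -59052)
(-267399 - 437031)*(R + Y) = (-267399 - 437031)*(193878 - 59052) = -704430*134826 = -94975479180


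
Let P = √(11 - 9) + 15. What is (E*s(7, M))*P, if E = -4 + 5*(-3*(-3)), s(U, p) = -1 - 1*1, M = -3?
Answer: -1230 - 82*√2 ≈ -1346.0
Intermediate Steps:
s(U, p) = -2 (s(U, p) = -1 - 1 = -2)
E = 41 (E = -4 + 5*9 = -4 + 45 = 41)
P = 15 + √2 (P = √2 + 15 = 15 + √2 ≈ 16.414)
(E*s(7, M))*P = (41*(-2))*(15 + √2) = -82*(15 + √2) = -1230 - 82*√2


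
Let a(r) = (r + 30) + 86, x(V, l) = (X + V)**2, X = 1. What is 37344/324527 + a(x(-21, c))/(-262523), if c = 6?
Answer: 9636202980/85195801621 ≈ 0.11311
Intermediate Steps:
x(V, l) = (1 + V)**2
a(r) = 116 + r (a(r) = (30 + r) + 86 = 116 + r)
37344/324527 + a(x(-21, c))/(-262523) = 37344/324527 + (116 + (1 - 21)**2)/(-262523) = 37344*(1/324527) + (116 + (-20)**2)*(-1/262523) = 37344/324527 + (116 + 400)*(-1/262523) = 37344/324527 + 516*(-1/262523) = 37344/324527 - 516/262523 = 9636202980/85195801621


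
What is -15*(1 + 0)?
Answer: -15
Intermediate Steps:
-15*(1 + 0) = -15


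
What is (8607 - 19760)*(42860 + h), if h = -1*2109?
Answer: -454495903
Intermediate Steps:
h = -2109
(8607 - 19760)*(42860 + h) = (8607 - 19760)*(42860 - 2109) = -11153*40751 = -454495903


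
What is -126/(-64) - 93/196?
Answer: 2343/1568 ≈ 1.4943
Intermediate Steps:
-126/(-64) - 93/196 = -126*(-1/64) - 93*1/196 = 63/32 - 93/196 = 2343/1568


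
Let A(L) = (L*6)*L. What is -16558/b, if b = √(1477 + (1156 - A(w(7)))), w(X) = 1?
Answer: -16558*√2627/2627 ≈ -323.06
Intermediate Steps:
A(L) = 6*L² (A(L) = (6*L)*L = 6*L²)
b = √2627 (b = √(1477 + (1156 - 6*1²)) = √(1477 + (1156 - 6)) = √(1477 + 1150) = √2627 ≈ 51.254)
-16558/b = -16558/(√2627) = -16558*√2627/2627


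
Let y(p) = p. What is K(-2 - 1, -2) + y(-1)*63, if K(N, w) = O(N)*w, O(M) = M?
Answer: -57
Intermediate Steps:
K(N, w) = N*w
K(-2 - 1, -2) + y(-1)*63 = (-2 - 1)*(-2) - 1*63 = -3*(-2) - 63 = 6 - 63 = -57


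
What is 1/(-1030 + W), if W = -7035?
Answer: -1/8065 ≈ -0.00012399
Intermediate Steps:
1/(-1030 + W) = 1/(-1030 - 7035) = 1/(-8065) = -1/8065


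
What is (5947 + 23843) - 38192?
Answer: -8402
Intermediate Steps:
(5947 + 23843) - 38192 = 29790 - 38192 = -8402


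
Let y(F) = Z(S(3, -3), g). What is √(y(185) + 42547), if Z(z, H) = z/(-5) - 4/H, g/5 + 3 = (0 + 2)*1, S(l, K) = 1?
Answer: √1063690/5 ≈ 206.27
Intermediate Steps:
g = -5 (g = -15 + 5*((0 + 2)*1) = -15 + 5*(2*1) = -15 + 5*2 = -15 + 10 = -5)
Z(z, H) = -4/H - z/5 (Z(z, H) = z*(-⅕) - 4/H = -z/5 - 4/H = -4/H - z/5)
y(F) = ⅗ (y(F) = -4/(-5) - ⅕*1 = -4*(-⅕) - ⅕ = ⅘ - ⅕ = ⅗)
√(y(185) + 42547) = √(⅗ + 42547) = √(212738/5) = √1063690/5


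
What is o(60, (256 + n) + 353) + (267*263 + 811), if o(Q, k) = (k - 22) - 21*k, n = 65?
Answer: 57530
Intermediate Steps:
o(Q, k) = -22 - 20*k (o(Q, k) = (-22 + k) - 21*k = -22 - 20*k)
o(60, (256 + n) + 353) + (267*263 + 811) = (-22 - 20*((256 + 65) + 353)) + (267*263 + 811) = (-22 - 20*(321 + 353)) + (70221 + 811) = (-22 - 20*674) + 71032 = (-22 - 13480) + 71032 = -13502 + 71032 = 57530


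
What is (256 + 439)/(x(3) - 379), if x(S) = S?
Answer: -695/376 ≈ -1.8484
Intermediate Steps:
(256 + 439)/(x(3) - 379) = (256 + 439)/(3 - 379) = 695/(-376) = 695*(-1/376) = -695/376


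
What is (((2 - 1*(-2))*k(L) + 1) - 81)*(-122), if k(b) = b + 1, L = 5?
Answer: 6832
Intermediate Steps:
k(b) = 1 + b
(((2 - 1*(-2))*k(L) + 1) - 81)*(-122) = (((2 - 1*(-2))*(1 + 5) + 1) - 81)*(-122) = (((2 + 2)*6 + 1) - 81)*(-122) = ((4*6 + 1) - 81)*(-122) = ((24 + 1) - 81)*(-122) = (25 - 81)*(-122) = -56*(-122) = 6832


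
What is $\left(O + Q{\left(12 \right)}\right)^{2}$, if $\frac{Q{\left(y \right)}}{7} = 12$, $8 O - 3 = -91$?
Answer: $5329$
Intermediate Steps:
$O = -11$ ($O = \frac{3}{8} + \frac{1}{8} \left(-91\right) = \frac{3}{8} - \frac{91}{8} = -11$)
$Q{\left(y \right)} = 84$ ($Q{\left(y \right)} = 7 \cdot 12 = 84$)
$\left(O + Q{\left(12 \right)}\right)^{2} = \left(-11 + 84\right)^{2} = 73^{2} = 5329$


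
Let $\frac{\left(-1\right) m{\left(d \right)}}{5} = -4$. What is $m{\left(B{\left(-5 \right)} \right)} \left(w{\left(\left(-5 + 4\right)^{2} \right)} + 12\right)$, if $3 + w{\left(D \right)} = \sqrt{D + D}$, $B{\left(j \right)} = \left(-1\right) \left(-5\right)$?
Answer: $180 + 20 \sqrt{2} \approx 208.28$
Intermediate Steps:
$B{\left(j \right)} = 5$
$w{\left(D \right)} = -3 + \sqrt{2} \sqrt{D}$ ($w{\left(D \right)} = -3 + \sqrt{D + D} = -3 + \sqrt{2 D} = -3 + \sqrt{2} \sqrt{D}$)
$m{\left(d \right)} = 20$ ($m{\left(d \right)} = \left(-5\right) \left(-4\right) = 20$)
$m{\left(B{\left(-5 \right)} \right)} \left(w{\left(\left(-5 + 4\right)^{2} \right)} + 12\right) = 20 \left(\left(-3 + \sqrt{2} \sqrt{\left(-5 + 4\right)^{2}}\right) + 12\right) = 20 \left(\left(-3 + \sqrt{2} \sqrt{\left(-1\right)^{2}}\right) + 12\right) = 20 \left(\left(-3 + \sqrt{2} \sqrt{1}\right) + 12\right) = 20 \left(\left(-3 + \sqrt{2} \cdot 1\right) + 12\right) = 20 \left(\left(-3 + \sqrt{2}\right) + 12\right) = 20 \left(9 + \sqrt{2}\right) = 180 + 20 \sqrt{2}$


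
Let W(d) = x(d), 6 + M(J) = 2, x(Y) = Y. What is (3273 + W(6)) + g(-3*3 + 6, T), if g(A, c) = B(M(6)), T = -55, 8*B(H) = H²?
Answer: 3281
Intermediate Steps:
M(J) = -4 (M(J) = -6 + 2 = -4)
B(H) = H²/8
W(d) = d
g(A, c) = 2 (g(A, c) = (⅛)*(-4)² = (⅛)*16 = 2)
(3273 + W(6)) + g(-3*3 + 6, T) = (3273 + 6) + 2 = 3279 + 2 = 3281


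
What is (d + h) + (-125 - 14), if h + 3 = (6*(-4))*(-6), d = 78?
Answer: 80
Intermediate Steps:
h = 141 (h = -3 + (6*(-4))*(-6) = -3 - 24*(-6) = -3 + 144 = 141)
(d + h) + (-125 - 14) = (78 + 141) + (-125 - 14) = 219 - 139 = 80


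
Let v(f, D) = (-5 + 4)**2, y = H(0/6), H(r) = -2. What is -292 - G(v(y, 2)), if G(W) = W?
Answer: -293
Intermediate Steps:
y = -2
v(f, D) = 1 (v(f, D) = (-1)**2 = 1)
-292 - G(v(y, 2)) = -292 - 1*1 = -292 - 1 = -293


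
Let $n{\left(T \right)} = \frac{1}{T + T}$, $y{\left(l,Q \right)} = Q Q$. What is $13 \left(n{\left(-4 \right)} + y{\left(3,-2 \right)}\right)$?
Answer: $\frac{403}{8} \approx 50.375$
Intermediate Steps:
$y{\left(l,Q \right)} = Q^{2}$
$n{\left(T \right)} = \frac{1}{2 T}$
$13 \left(n{\left(-4 \right)} + y{\left(3,-2 \right)}\right) = 13 \left(\frac{1}{2 \left(-4\right)} + \left(-2\right)^{2}\right) = 13 \left(\frac{1}{2} \left(- \frac{1}{4}\right) + 4\right) = 13 \left(- \frac{1}{8} + 4\right) = 13 \cdot \frac{31}{8} = \frac{403}{8}$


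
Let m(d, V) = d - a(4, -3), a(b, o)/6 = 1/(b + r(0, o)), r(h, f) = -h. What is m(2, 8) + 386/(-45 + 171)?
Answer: 449/126 ≈ 3.5635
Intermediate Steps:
a(b, o) = 6/b (a(b, o) = 6/(b - 1*0) = 6/(b + 0) = 6/b)
m(d, V) = -3/2 + d (m(d, V) = d - 6/4 = d - 1*3/2 = d - 3/2 = -3/2 + d)
m(2, 8) + 386/(-45 + 171) = (-3/2 + 2) + 386/(-45 + 171) = ½ + 386/126 = ½ + (1/126)*386 = ½ + 193/63 = 449/126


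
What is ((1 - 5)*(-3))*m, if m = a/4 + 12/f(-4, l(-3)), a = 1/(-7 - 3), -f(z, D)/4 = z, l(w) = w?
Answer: 87/10 ≈ 8.7000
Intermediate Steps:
f(z, D) = -4*z
a = -1/10 (a = 1/(-10) = -1/10 ≈ -0.10000)
m = 29/40 (m = -1/10/4 + 12/((-4*(-4))) = -1/10*1/4 + 12/16 = -1/40 + 12*(1/16) = -1/40 + 3/4 = 29/40 ≈ 0.72500)
((1 - 5)*(-3))*m = ((1 - 5)*(-3))*(29/40) = -4*(-3)*(29/40) = 12*(29/40) = 87/10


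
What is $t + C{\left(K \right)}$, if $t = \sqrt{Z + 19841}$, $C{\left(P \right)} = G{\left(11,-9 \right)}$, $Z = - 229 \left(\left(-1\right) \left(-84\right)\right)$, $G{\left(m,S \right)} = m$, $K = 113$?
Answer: $11 + 11 \sqrt{5} \approx 35.597$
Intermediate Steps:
$Z = -19236$ ($Z = \left(-229\right) 84 = -19236$)
$C{\left(P \right)} = 11$
$t = 11 \sqrt{5}$ ($t = \sqrt{-19236 + 19841} = \sqrt{605} = 11 \sqrt{5} \approx 24.597$)
$t + C{\left(K \right)} = 11 \sqrt{5} + 11 = 11 + 11 \sqrt{5}$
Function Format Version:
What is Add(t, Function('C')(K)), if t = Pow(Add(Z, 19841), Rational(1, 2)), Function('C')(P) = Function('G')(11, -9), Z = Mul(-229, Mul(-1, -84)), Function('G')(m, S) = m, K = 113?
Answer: Add(11, Mul(11, Pow(5, Rational(1, 2)))) ≈ 35.597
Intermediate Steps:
Z = -19236 (Z = Mul(-229, 84) = -19236)
Function('C')(P) = 11
t = Mul(11, Pow(5, Rational(1, 2))) (t = Pow(Add(-19236, 19841), Rational(1, 2)) = Pow(605, Rational(1, 2)) = Mul(11, Pow(5, Rational(1, 2))) ≈ 24.597)
Add(t, Function('C')(K)) = Add(Mul(11, Pow(5, Rational(1, 2))), 11) = Add(11, Mul(11, Pow(5, Rational(1, 2))))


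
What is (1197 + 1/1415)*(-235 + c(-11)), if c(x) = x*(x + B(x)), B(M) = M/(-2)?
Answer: -295560422/1415 ≈ -2.0888e+5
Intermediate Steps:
B(M) = -M/2 (B(M) = M*(-½) = -M/2)
c(x) = x²/2 (c(x) = x*(x - x/2) = x*(x/2) = x²/2)
(1197 + 1/1415)*(-235 + c(-11)) = (1197 + 1/1415)*(-235 + (½)*(-11)²) = (1197 + 1/1415)*(-235 + (½)*121) = 1693756*(-235 + 121/2)/1415 = (1693756/1415)*(-349/2) = -295560422/1415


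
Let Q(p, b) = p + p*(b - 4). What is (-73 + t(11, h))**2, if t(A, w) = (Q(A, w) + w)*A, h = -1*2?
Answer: 490000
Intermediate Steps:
Q(p, b) = p + p*(-4 + b)
h = -2
t(A, w) = A*(w + A*(-3 + w)) (t(A, w) = (A*(-3 + w) + w)*A = (w + A*(-3 + w))*A = A*(w + A*(-3 + w)))
(-73 + t(11, h))**2 = (-73 + 11*(-2 + 11*(-3 - 2)))**2 = (-73 + 11*(-2 + 11*(-5)))**2 = (-73 + 11*(-2 - 55))**2 = (-73 + 11*(-57))**2 = (-73 - 627)**2 = (-700)**2 = 490000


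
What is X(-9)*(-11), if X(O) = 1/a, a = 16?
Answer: -11/16 ≈ -0.68750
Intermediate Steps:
X(O) = 1/16
X(-9)*(-11) = (1/16)*(-11) = -11/16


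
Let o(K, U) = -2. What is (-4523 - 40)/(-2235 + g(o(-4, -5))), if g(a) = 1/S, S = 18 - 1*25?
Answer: 31941/15646 ≈ 2.0415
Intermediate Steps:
S = -7 (S = 18 - 25 = -7)
g(a) = -⅐ (g(a) = 1/(-7) = -⅐)
(-4523 - 40)/(-2235 + g(o(-4, -5))) = (-4523 - 40)/(-2235 - ⅐) = -4563/(-15646/7) = -4563*(-7/15646) = 31941/15646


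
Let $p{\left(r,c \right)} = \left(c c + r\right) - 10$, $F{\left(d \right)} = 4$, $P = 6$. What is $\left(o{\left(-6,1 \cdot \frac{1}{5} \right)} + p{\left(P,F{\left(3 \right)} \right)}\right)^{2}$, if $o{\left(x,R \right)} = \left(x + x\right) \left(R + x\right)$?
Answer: $\frac{166464}{25} \approx 6658.6$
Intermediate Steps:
$p{\left(r,c \right)} = -10 + r + c^{2}$ ($p{\left(r,c \right)} = \left(c^{2} + r\right) - 10 = \left(r + c^{2}\right) - 10 = -10 + r + c^{2}$)
$o{\left(x,R \right)} = 2 x \left(R + x\right)$
$\left(o{\left(-6,1 \cdot \frac{1}{5} \right)} + p{\left(P,F{\left(3 \right)} \right)}\right)^{2} = \left(2 \left(-6\right) \left(1 \cdot \frac{1}{5} - 6\right) + \left(-10 + 6 + 4^{2}\right)\right)^{2} = \left(2 \left(-6\right) \left(1 \cdot \frac{1}{5} - 6\right) + \left(-10 + 6 + 16\right)\right)^{2} = \left(2 \left(-6\right) \left(\frac{1}{5} - 6\right) + 12\right)^{2} = \left(2 \left(-6\right) \left(- \frac{29}{5}\right) + 12\right)^{2} = \left(\frac{348}{5} + 12\right)^{2} = \left(\frac{408}{5}\right)^{2} = \frac{166464}{25}$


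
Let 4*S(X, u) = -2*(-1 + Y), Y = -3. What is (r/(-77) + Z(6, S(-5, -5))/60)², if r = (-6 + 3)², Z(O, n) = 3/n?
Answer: 80089/9486400 ≈ 0.0084425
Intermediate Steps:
S(X, u) = 2 (S(X, u) = (-2*(-1 - 3))/4 = (-2*(-4))/4 = (¼)*8 = 2)
r = 9 (r = (-3)² = 9)
(r/(-77) + Z(6, S(-5, -5))/60)² = (9/(-77) + (3/2)/60)² = (9*(-1/77) + (3*(½))*(1/60))² = (-9/77 + (3/2)*(1/60))² = (-9/77 + 1/40)² = (-283/3080)² = 80089/9486400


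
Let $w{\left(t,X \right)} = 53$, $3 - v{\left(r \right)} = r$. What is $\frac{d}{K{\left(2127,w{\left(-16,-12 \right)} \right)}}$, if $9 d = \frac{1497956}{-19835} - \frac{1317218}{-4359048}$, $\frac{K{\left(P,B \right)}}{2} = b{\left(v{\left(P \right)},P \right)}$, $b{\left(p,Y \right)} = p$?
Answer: $\frac{3251767543429}{1652802183701280} \approx 0.0019674$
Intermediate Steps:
$v{\left(r \right)} = 3 - r$
$K{\left(P,B \right)} = 6 - 2 P$ ($K{\left(P,B \right)} = 2 \left(3 - P\right) = 6 - 2 P$)
$d = - \frac{3251767543429}{389077726860}$ ($d = \frac{\frac{1497956}{-19835} - \frac{1317218}{-4359048}}{9} = \frac{1497956 \left(- \frac{1}{19835}\right) - - \frac{658609}{2179524}}{9} = \frac{- \frac{1497956}{19835} + \frac{658609}{2179524}}{9} = \frac{1}{9} \left(- \frac{3251767543429}{43230858540}\right) = - \frac{3251767543429}{389077726860} \approx -8.3576$)
$\frac{d}{K{\left(2127,w{\left(-16,-12 \right)} \right)}} = - \frac{3251767543429}{389077726860 \left(6 - 4254\right)} = - \frac{3251767543429}{389077726860 \left(-4248\right)} = \left(- \frac{3251767543429}{389077726860}\right) \left(- \frac{1}{4248}\right) = \frac{3251767543429}{1652802183701280}$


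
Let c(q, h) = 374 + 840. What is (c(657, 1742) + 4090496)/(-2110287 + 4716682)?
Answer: 818342/521279 ≈ 1.5699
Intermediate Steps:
c(q, h) = 1214
(c(657, 1742) + 4090496)/(-2110287 + 4716682) = (1214 + 4090496)/(-2110287 + 4716682) = 4091710/2606395 = 4091710*(1/2606395) = 818342/521279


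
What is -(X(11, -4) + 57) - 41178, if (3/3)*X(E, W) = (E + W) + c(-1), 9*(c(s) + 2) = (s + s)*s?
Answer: -371162/9 ≈ -41240.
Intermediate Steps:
c(s) = -2 + 2*s²/9 (c(s) = -2 + ((s + s)*s)/9 = -2 + ((2*s)*s)/9 = -2 + (2*s²)/9 = -2 + 2*s²/9)
X(E, W) = -16/9 + E + W (X(E, W) = (E + W) + (-2 + (2/9)*(-1)²) = (E + W) + (-2 + (2/9)*1) = (E + W) + (-2 + 2/9) = (E + W) - 16/9 = -16/9 + E + W)
-(X(11, -4) + 57) - 41178 = -((-16/9 + 11 - 4) + 57) - 41178 = -(47/9 + 57) - 41178 = -560/9 - 41178 = -371162/9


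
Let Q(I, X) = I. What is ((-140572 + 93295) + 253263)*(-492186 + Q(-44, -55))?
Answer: -101392488780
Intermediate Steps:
((-140572 + 93295) + 253263)*(-492186 + Q(-44, -55)) = ((-140572 + 93295) + 253263)*(-492186 - 44) = (-47277 + 253263)*(-492230) = 205986*(-492230) = -101392488780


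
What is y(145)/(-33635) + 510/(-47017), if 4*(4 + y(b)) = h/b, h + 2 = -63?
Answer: -1967419491/183444348220 ≈ -0.010725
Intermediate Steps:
h = -65 (h = -2 - 63 = -65)
y(b) = -4 - 65/(4*b) (y(b) = -4 + (-65/b)/4 = -4 - 65/(4*b))
y(145)/(-33635) + 510/(-47017) = (-4 - 65/4/145)/(-33635) + 510/(-47017) = (-4 - 65/4*1/145)*(-1/33635) + 510*(-1/47017) = (-4 - 13/116)*(-1/33635) - 510/47017 = -477/116*(-1/33635) - 510/47017 = 477/3901660 - 510/47017 = -1967419491/183444348220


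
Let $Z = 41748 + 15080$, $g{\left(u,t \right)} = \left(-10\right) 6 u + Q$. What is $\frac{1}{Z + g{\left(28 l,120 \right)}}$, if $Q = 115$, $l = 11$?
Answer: $\frac{1}{38463} \approx 2.5999 \cdot 10^{-5}$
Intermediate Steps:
$g{\left(u,t \right)} = 115 - 60 u$ ($g{\left(u,t \right)} = \left(-10\right) 6 u + 115 = - 60 u + 115 = 115 - 60 u$)
$Z = 56828$
$\frac{1}{Z + g{\left(28 l,120 \right)}} = \frac{1}{56828 + \left(115 - 60 \cdot 28 \cdot 11\right)} = \frac{1}{56828 + \left(115 - 18480\right)} = \frac{1}{56828 - 18365} = \frac{1}{38463}$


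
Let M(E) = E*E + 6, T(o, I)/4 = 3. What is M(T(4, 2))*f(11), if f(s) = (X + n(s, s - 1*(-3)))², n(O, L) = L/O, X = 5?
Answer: 714150/121 ≈ 5902.1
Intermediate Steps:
T(o, I) = 12 (T(o, I) = 4*3 = 12)
M(E) = 6 + E² (M(E) = E² + 6 = 6 + E²)
f(s) = (5 + (3 + s)/s)² (f(s) = (5 + (s - 1*(-3))/s)² = (5 + (s + 3)/s)² = (5 + (3 + s)/s)²)
M(T(4, 2))*f(11) = (6 + 12²)*(9*(1 + 2*11)²/11²) = (6 + 144)*(9*(1/121)*(1 + 22)²) = 150*(9*(1/121)*23²) = 150*(9*(1/121)*529) = 150*(4761/121) = 714150/121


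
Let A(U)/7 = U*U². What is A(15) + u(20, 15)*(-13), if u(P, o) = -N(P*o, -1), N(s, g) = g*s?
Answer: 19725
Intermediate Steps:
u(P, o) = P*o (u(P, o) = -(-1)*P*o = P*o)
A(U) = 7*U³ (A(U) = 7*(U*U²) = 7*U³)
A(15) + u(20, 15)*(-13) = 7*15³ + (20*15)*(-13) = 7*3375 + 300*(-13) = 23625 - 3900 = 19725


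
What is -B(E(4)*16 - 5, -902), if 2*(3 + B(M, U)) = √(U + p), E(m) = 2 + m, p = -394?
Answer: 3 - 18*I ≈ 3.0 - 18.0*I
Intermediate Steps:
B(M, U) = -3 + √(-394 + U)/2 (B(M, U) = -3 + √(U - 394)/2 = -3 + √(-394 + U)/2)
-B(E(4)*16 - 5, -902) = -(-3 + √(-394 - 902)/2) = -(-3 + √(-1296)/2) = -(-3 + (36*I)/2) = -(-3 + 18*I) = 3 - 18*I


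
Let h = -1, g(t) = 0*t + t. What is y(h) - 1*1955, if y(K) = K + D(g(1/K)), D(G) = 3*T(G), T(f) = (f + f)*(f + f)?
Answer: -1944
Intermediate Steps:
g(t) = t (g(t) = 0 + t = t)
T(f) = 4*f**2 (T(f) = (2*f)*(2*f) = 4*f**2)
D(G) = 12*G**2 (D(G) = 3*(4*G**2) = 12*G**2)
y(K) = K + 12/K**2 (y(K) = K + 12*(1/K)**2 = K + 12/K**2)
y(h) - 1*1955 = (-1 + 12/(-1)**2) - 1*1955 = (-1 + 12*1) - 1955 = (-1 + 12) - 1955 = 11 - 1955 = -1944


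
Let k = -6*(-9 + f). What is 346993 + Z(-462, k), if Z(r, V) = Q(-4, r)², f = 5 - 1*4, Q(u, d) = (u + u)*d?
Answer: 14007409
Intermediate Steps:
Q(u, d) = 2*d*u (Q(u, d) = (2*u)*d = 2*d*u)
f = 1 (f = 5 - 4 = 1)
k = 48 (k = -6*(-9 + 1) = -6*(-8) = 48)
Z(r, V) = 64*r² (Z(r, V) = (2*r*(-4))² = (-8*r)² = 64*r²)
346993 + Z(-462, k) = 346993 + 64*(-462)² = 346993 + 64*213444 = 346993 + 13660416 = 14007409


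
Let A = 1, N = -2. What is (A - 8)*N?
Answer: 14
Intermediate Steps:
(A - 8)*N = (1 - 8)*(-2) = -7*(-2) = 14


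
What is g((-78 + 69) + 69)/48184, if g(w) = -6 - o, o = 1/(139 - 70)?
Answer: -415/3324696 ≈ -0.00012482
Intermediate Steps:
o = 1/69 ≈ 0.014493
g(w) = -415/69 (g(w) = -6 - 1*1/69 = -6 - 1/69 = -415/69)
g((-78 + 69) + 69)/48184 = -415/69/48184 = -415/69*1/48184 = -415/3324696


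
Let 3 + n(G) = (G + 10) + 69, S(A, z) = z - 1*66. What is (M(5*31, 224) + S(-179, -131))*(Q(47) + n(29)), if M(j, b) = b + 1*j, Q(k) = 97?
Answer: 36764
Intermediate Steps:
S(A, z) = -66 + z (S(A, z) = z - 66 = -66 + z)
n(G) = 76 + G (n(G) = -3 + ((G + 10) + 69) = -3 + ((10 + G) + 69) = -3 + (79 + G) = 76 + G)
M(j, b) = b + j
(M(5*31, 224) + S(-179, -131))*(Q(47) + n(29)) = ((224 + 5*31) + (-66 - 131))*(97 + (76 + 29)) = ((224 + 155) - 197)*(97 + 105) = (379 - 197)*202 = 182*202 = 36764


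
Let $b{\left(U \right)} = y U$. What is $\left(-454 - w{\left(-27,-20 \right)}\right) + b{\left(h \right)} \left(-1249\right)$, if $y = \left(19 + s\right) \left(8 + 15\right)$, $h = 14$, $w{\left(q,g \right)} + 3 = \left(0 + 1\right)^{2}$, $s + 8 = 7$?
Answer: $-7239656$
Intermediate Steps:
$s = -1$ ($s = -8 + 7 = -1$)
$w{\left(q,g \right)} = -2$ ($w{\left(q,g \right)} = -3 + \left(0 + 1\right)^{2} = -3 + 1^{2} = -3 + 1 = -2$)
$y = 414$ ($y = \left(19 - 1\right) \left(8 + 15\right) = 18 \cdot 23 = 414$)
$b{\left(U \right)} = 414 U$
$\left(-454 - w{\left(-27,-20 \right)}\right) + b{\left(h \right)} \left(-1249\right) = \left(-454 - -2\right) + 414 \cdot 14 \left(-1249\right) = \left(-454 + 2\right) + 5796 \left(-1249\right) = -452 - 7239204 = -7239656$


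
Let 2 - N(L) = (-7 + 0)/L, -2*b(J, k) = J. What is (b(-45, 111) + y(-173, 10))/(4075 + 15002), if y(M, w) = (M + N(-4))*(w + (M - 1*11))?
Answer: 10027/6359 ≈ 1.5768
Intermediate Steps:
b(J, k) = -J/2
N(L) = 2 + 7/L (N(L) = 2 - (-7 + 0)/L = 2 - (-7)/L = 2 + 7/L)
y(M, w) = (¼ + M)*(-11 + M + w) (y(M, w) = (M + (2 + 7/(-4)))*(w + (M - 1*11)) = (M + (2 + 7*(-¼)))*(w + (M - 11)) = (M + (2 - 7/4))*(w + (-11 + M)) = (M + ¼)*(-11 + M + w) = (¼ + M)*(-11 + M + w))
(b(-45, 111) + y(-173, 10))/(4075 + 15002) = (-½*(-45) + (-11/4 + (-173)² - 43/4*(-173) + (¼)*10 - 173*10))/(4075 + 15002) = (45/2 + (-11/4 + 29929 + 7439/4 + 5/2 - 1730))/19077 = (45/2 + 60117/2)*(1/19077) = 30081*(1/19077) = 10027/6359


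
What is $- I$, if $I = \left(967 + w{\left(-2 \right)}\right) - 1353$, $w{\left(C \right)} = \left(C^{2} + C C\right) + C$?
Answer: $380$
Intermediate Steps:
$w{\left(C \right)} = C + 2 C^{2}$ ($w{\left(C \right)} = \left(C^{2} + C^{2}\right) + C = 2 C^{2} + C = C + 2 C^{2}$)
$I = -380$ ($I = \left(967 - 2 \left(1 + 2 \left(-2\right)\right)\right) - 1353 = \left(967 - 2 \left(1 - 4\right)\right) - 1353 = \left(967 - -6\right) - 1353 = \left(967 + 6\right) - 1353 = 973 - 1353 = -380$)
$- I = \left(-1\right) \left(-380\right) = 380$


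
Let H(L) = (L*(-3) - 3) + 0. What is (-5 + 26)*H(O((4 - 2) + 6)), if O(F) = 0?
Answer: -63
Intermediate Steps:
H(L) = -3 - 3*L (H(L) = (-3*L - 3) + 0 = (-3 - 3*L) + 0 = -3 - 3*L)
(-5 + 26)*H(O((4 - 2) + 6)) = (-5 + 26)*(-3 - 3*0) = 21*(-3 + 0) = 21*(-3) = -63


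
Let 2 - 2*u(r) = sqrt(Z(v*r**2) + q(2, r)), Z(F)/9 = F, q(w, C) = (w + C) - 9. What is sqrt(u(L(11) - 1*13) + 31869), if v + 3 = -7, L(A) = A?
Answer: sqrt(127480 - 6*I*sqrt(41))/2 ≈ 178.52 - 0.026901*I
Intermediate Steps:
q(w, C) = -9 + C + w (q(w, C) = (C + w) - 9 = -9 + C + w)
v = -10 (v = -3 - 7 = -10)
Z(F) = 9*F
u(r) = 1 - sqrt(-7 + r - 90*r**2)/2 (u(r) = 1 - sqrt(9*(-10*r**2) + (-9 + r + 2))/2 = 1 - sqrt(-90*r**2 + (-7 + r))/2 = 1 - sqrt(-7 + r - 90*r**2)/2)
sqrt(u(L(11) - 1*13) + 31869) = sqrt((1 - sqrt(-7 + (11 - 1*13) - 90*(11 - 1*13)**2)/2) + 31869) = sqrt((1 - sqrt(-7 + (11 - 13) - 90*(11 - 13)**2)/2) + 31869) = sqrt((1 - sqrt(-7 - 2 - 90*(-2)**2)/2) + 31869) = sqrt((1 - sqrt(-7 - 2 - 90*4)/2) + 31869) = sqrt((1 - sqrt(-7 - 2 - 360)/2) + 31869) = sqrt((1 - 3*I*sqrt(41)/2) + 31869) = sqrt(31870 - 3*I*sqrt(41)/2)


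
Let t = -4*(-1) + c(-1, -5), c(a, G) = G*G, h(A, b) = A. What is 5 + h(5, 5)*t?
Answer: 150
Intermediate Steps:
c(a, G) = G**2
t = 29 (t = -4*(-1) + (-5)**2 = 4 + 25 = 29)
5 + h(5, 5)*t = 5 + 5*29 = 5 + 145 = 150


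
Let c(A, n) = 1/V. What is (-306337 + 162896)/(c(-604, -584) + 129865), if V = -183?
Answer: -26249703/23765294 ≈ -1.1045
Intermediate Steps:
c(A, n) = -1/183 (c(A, n) = 1/(-183) = -1/183)
(-306337 + 162896)/(c(-604, -584) + 129865) = (-306337 + 162896)/(-1/183 + 129865) = -143441/23765294/183 = -143441*183/23765294 = -26249703/23765294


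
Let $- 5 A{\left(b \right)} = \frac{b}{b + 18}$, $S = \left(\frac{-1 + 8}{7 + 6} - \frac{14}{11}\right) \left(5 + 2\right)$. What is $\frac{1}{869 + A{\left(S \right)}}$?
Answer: $\frac{613}{532746} \approx 0.0011506$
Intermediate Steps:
$S = - \frac{735}{143}$ ($S = \left(\frac{7}{13} - \frac{14}{11}\right) 7 = \left(- \frac{105}{143}\right) 7 = - \frac{735}{143} \approx -5.1399$)
$A{\left(b \right)} = - \frac{b}{5 \left(18 + b\right)}$ ($A{\left(b \right)} = - \frac{b \frac{1}{b + 18}}{5} = - \frac{b \frac{1}{18 + b}}{5} = - \frac{b}{5 \left(18 + b\right)}$)
$\frac{1}{869 + A{\left(S \right)}} = \frac{1}{869 - - \frac{735}{143 \left(90 + 5 \left(- \frac{735}{143}\right)\right)}} = \frac{1}{869 - - \frac{735}{143 \left(90 - \frac{3675}{143}\right)}} = \frac{1}{869 - - \frac{735}{143 \cdot \frac{9195}{143}}} = \frac{1}{869 - \left(- \frac{735}{143}\right) \frac{143}{9195}} = \frac{1}{869 + \frac{49}{613}} = \frac{1}{\frac{532746}{613}} = \frac{613}{532746}$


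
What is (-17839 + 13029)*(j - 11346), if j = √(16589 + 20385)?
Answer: 54574260 - 4810*√36974 ≈ 5.3649e+7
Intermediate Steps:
j = √36974 ≈ 192.29
(-17839 + 13029)*(j - 11346) = (-17839 + 13029)*(√36974 - 11346) = -4810*(-11346 + √36974) = 54574260 - 4810*√36974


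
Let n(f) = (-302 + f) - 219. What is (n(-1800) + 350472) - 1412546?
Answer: -1064395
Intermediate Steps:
n(f) = -521 + f
(n(-1800) + 350472) - 1412546 = ((-521 - 1800) + 350472) - 1412546 = (-2321 + 350472) - 1412546 = 348151 - 1412546 = -1064395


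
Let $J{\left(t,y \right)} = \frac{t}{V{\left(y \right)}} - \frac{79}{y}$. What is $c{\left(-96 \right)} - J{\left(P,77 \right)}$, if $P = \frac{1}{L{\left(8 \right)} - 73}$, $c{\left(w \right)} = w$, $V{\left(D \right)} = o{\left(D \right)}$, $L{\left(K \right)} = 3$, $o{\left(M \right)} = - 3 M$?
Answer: $- \frac{1535731}{16170} \approx -94.974$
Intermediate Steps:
$V{\left(D \right)} = - 3 D$
$P = - \frac{1}{70}$ ($P = \frac{1}{3 - 73} = \frac{1}{-70} = - \frac{1}{70} \approx -0.014286$)
$J{\left(t,y \right)} = - \frac{79}{y} - \frac{t}{3 y}$ ($J{\left(t,y \right)} = \frac{t}{\left(-3\right) y} - \frac{79}{y} = t \left(- \frac{1}{3 y}\right) - \frac{79}{y} = - \frac{t}{3 y} - \frac{79}{y} = - \frac{79}{y} - \frac{t}{3 y}$)
$c{\left(-96 \right)} - J{\left(P,77 \right)} = -96 - \frac{-237 - - \frac{1}{70}}{3 \cdot 77} = -96 - \frac{1}{3} \cdot \frac{1}{77} \left(-237 + \frac{1}{70}\right) = -96 - \frac{1}{3} \cdot \frac{1}{77} \left(- \frac{16589}{70}\right) = -96 - - \frac{16589}{16170} = -96 + \frac{16589}{16170} = - \frac{1535731}{16170}$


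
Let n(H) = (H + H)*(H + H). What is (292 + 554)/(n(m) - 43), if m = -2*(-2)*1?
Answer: 282/7 ≈ 40.286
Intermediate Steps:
m = 4 (m = 4*1 = 4)
n(H) = 4*H² (n(H) = (2*H)*(2*H) = 4*H²)
(292 + 554)/(n(m) - 43) = (292 + 554)/(4*4² - 43) = 846/(4*16 - 43) = 846/(64 - 43) = 846/21 = 846*(1/21) = 282/7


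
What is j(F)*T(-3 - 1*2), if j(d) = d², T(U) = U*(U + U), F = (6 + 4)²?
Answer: 500000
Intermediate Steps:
F = 100 (F = 10² = 100)
T(U) = 2*U² (T(U) = U*(2*U) = 2*U²)
j(F)*T(-3 - 1*2) = 100²*(2*(-3 - 1*2)²) = 10000*(2*(-3 - 2)²) = 10000*(2*(-5)²) = 10000*(2*25) = 10000*50 = 500000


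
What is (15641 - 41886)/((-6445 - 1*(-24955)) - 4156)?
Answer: -26245/14354 ≈ -1.8284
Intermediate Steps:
(15641 - 41886)/((-6445 - 1*(-24955)) - 4156) = -26245/((-6445 + 24955) - 4156) = -26245/(18510 - 4156) = -26245/14354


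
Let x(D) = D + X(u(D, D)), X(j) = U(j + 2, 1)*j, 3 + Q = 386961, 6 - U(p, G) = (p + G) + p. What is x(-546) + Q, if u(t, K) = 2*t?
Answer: -1999608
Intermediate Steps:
U(p, G) = 6 - G - 2*p (U(p, G) = 6 - ((p + G) + p) = 6 - ((G + p) + p) = 6 - (G + 2*p) = 6 + (-G - 2*p) = 6 - G - 2*p)
Q = 386958 (Q = -3 + 386961 = 386958)
X(j) = j*(1 - 2*j) (X(j) = (6 - 1*1 - 2*(j + 2))*j = (6 - 1 - 2*(2 + j))*j = (6 - 1 + (-4 - 2*j))*j = (1 - 2*j)*j = j*(1 - 2*j))
x(D) = D + 2*D*(1 - 4*D) (x(D) = D + (2*D)*(1 - 4*D) = D + 2*D*(1 - 4*D))
x(-546) + Q = -546*(3 - 8*(-546)) + 386958 = -546*(3 + 4368) + 386958 = -546*4371 + 386958 = -2386566 + 386958 = -1999608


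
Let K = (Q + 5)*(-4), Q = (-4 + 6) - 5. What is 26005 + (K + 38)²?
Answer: 26905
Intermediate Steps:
Q = -3 (Q = 2 - 5 = -3)
K = -8 (K = (-3 + 5)*(-4) = 2*(-4) = -8)
26005 + (K + 38)² = 26005 + (-8 + 38)² = 26005 + 30² = 26005 + 900 = 26905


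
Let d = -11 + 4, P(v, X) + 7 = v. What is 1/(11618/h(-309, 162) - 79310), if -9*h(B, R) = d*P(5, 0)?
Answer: -7/607451 ≈ -1.1524e-5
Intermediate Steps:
P(v, X) = -7 + v
d = -7
h(B, R) = -14/9 (h(B, R) = -(-7)*(-7 + 5)/9 = -(-7)*(-2)/9 = -1/9*14 = -14/9)
1/(11618/h(-309, 162) - 79310) = 1/(11618/(-14/9) - 79310) = 1/(11618*(-9/14) - 79310) = 1/(-52281/7 - 79310) = 1/(-607451/7) = -7/607451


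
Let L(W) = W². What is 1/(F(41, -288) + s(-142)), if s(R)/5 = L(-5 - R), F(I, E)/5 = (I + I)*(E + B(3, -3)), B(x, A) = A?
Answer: -1/25465 ≈ -3.9270e-5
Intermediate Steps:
F(I, E) = 10*I*(-3 + E) (F(I, E) = 5*((I + I)*(E - 3)) = 5*((2*I)*(-3 + E)) = 5*(2*I*(-3 + E)) = 10*I*(-3 + E))
s(R) = 5*(-5 - R)²
1/(F(41, -288) + s(-142)) = 1/(10*41*(-3 - 288) + 5*(5 - 142)²) = 1/(10*41*(-291) + 5*(-137)²) = 1/(-119310 + 5*18769) = 1/(-119310 + 93845) = 1/(-25465) = -1/25465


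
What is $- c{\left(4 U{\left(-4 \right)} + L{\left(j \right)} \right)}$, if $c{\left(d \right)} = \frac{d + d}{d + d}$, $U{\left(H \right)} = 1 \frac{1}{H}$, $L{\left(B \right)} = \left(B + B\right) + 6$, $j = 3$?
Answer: $-1$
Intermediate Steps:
$L{\left(B \right)} = 6 + 2 B$ ($L{\left(B \right)} = 2 B + 6 = 6 + 2 B$)
$U{\left(H \right)} = \frac{1}{H}$
$c{\left(d \right)} = 1$ ($c{\left(d \right)} = \frac{2 d}{2 d} = 2 d \frac{1}{2 d} = 1$)
$- c{\left(4 U{\left(-4 \right)} + L{\left(j \right)} \right)} = \left(-1\right) 1 = -1$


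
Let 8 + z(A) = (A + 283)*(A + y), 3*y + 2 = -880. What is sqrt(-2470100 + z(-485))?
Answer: 145*I*sqrt(110) ≈ 1520.8*I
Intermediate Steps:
y = -294 (y = -2/3 + (1/3)*(-880) = -2/3 - 880/3 = -294)
z(A) = -8 + (-294 + A)*(283 + A) (z(A) = -8 + (A + 283)*(A - 294) = -8 + (283 + A)*(-294 + A) = -8 + (-294 + A)*(283 + A))
sqrt(-2470100 + z(-485)) = sqrt(-2470100 + (-83210 + (-485)**2 - 11*(-485))) = sqrt(-2470100 + (-83210 + 235225 + 5335)) = sqrt(-2470100 + 157350) = sqrt(-2312750) = 145*I*sqrt(110)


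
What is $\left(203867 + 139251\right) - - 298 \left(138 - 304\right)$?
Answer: $293650$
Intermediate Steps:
$\left(203867 + 139251\right) - - 298 \left(138 - 304\right) = 343118 - \left(-298\right) \left(-166\right) = 343118 - 49468 = 293650$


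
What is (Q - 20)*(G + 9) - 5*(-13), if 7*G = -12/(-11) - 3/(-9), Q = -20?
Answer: -70025/231 ≈ -303.14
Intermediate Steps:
G = 47/231 (G = (-12/(-11) - 3/(-9))/7 = (-12*(-1/11) - 3*(-⅑))/7 = (12/11 + ⅓)/7 = (⅐)*(47/33) = 47/231 ≈ 0.20346)
(Q - 20)*(G + 9) - 5*(-13) = (-20 - 20)*(47/231 + 9) - 5*(-13) = -40*2126/231 + 65 = -85040/231 + 65 = -70025/231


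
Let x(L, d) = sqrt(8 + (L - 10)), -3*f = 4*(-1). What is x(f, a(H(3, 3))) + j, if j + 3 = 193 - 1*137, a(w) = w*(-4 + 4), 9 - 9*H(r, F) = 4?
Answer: 53 + I*sqrt(6)/3 ≈ 53.0 + 0.8165*I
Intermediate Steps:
H(r, F) = 5/9 (H(r, F) = 1 - 1/9*4 = 1 - 4/9 = 5/9)
a(w) = 0 (a(w) = w*0 = 0)
j = 53 (j = -3 + (193 - 1*137) = -3 + (193 - 137) = -3 + 56 = 53)
f = 4/3 (f = -4*(-1)/3 = -1/3*(-4) = 4/3 ≈ 1.3333)
x(L, d) = sqrt(-2 + L) (x(L, d) = sqrt(8 + (-10 + L)) = sqrt(-2 + L))
x(f, a(H(3, 3))) + j = sqrt(-2 + 4/3) + 53 = sqrt(-2/3) + 53 = I*sqrt(6)/3 + 53 = 53 + I*sqrt(6)/3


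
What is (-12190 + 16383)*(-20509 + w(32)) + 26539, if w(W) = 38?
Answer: -85808364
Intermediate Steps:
(-12190 + 16383)*(-20509 + w(32)) + 26539 = (-12190 + 16383)*(-20509 + 38) + 26539 = 4193*(-20471) + 26539 = -85834903 + 26539 = -85808364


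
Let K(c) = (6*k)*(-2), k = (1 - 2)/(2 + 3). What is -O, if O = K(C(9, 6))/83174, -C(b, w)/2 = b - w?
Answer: -6/207935 ≈ -2.8855e-5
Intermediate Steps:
k = -⅕ (k = -1/5 = -1*⅕ = -⅕ ≈ -0.20000)
C(b, w) = -2*b + 2*w (C(b, w) = -2*(b - w) = -2*b + 2*w)
K(c) = 12/5 (K(c) = (6*(-⅕))*(-2) = -6/5*(-2) = 12/5)
O = 6/207935 (O = (12/5)/83174 = (12/5)*(1/83174) = 6/207935 ≈ 2.8855e-5)
-O = -1*6/207935 = -6/207935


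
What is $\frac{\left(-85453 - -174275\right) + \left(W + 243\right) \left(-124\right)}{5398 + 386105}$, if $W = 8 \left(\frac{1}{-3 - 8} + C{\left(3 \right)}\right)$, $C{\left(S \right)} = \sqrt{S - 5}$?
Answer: $\frac{646582}{4306533} - \frac{992 i \sqrt{2}}{391503} \approx 0.15014 - 0.0035834 i$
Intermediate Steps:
$C{\left(S \right)} = \sqrt{-5 + S}$
$W = - \frac{8}{11} + 8 i \sqrt{2}$ ($W = 8 \left(\frac{1}{-3 - 8} + \sqrt{-5 + 3}\right) = 8 \left(\frac{1}{-11} + \sqrt{-2}\right) = 8 \left(- \frac{1}{11} + i \sqrt{2}\right) = - \frac{8}{11} + 8 i \sqrt{2} \approx -0.72727 + 11.314 i$)
$\frac{\left(-85453 - -174275\right) + \left(W + 243\right) \left(-124\right)}{5398 + 386105} = \frac{\left(-85453 - -174275\right) + \left(\left(- \frac{8}{11} + 8 i \sqrt{2}\right) + 243\right) \left(-124\right)}{5398 + 386105} = \frac{\left(-85453 + 174275\right) + \left(\frac{2665}{11} + 8 i \sqrt{2}\right) \left(-124\right)}{391503} = \left(88822 - \left(\frac{330460}{11} + 992 i \sqrt{2}\right)\right) \frac{1}{391503} = \left(\frac{646582}{11} - 992 i \sqrt{2}\right) \frac{1}{391503} = \frac{646582}{4306533} - \frac{992 i \sqrt{2}}{391503}$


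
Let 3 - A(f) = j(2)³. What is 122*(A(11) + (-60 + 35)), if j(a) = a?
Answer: -3660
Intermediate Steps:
A(f) = -5 (A(f) = 3 - 1*2³ = 3 - 1*8 = 3 - 8 = -5)
122*(A(11) + (-60 + 35)) = 122*(-5 + (-60 + 35)) = 122*(-5 - 25) = 122*(-30) = -3660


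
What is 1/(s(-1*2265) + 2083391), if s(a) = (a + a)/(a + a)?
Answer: 1/2083392 ≈ 4.7999e-7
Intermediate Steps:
s(a) = 1 (s(a) = (2*a)/((2*a)) = (1/(2*a))*(2*a) = 1)
1/(s(-1*2265) + 2083391) = 1/(1 + 2083391) = 1/2083392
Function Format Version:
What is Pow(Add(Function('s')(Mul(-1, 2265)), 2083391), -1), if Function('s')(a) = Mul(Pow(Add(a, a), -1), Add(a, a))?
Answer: Rational(1, 2083392) ≈ 4.7999e-7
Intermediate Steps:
Function('s')(a) = 1 (Function('s')(a) = Mul(Pow(Mul(2, a), -1), Mul(2, a)) = Mul(Mul(Rational(1, 2), Pow(a, -1)), Mul(2, a)) = 1)
Pow(Add(Function('s')(Mul(-1, 2265)), 2083391), -1) = Pow(Add(1, 2083391), -1) = Pow(2083392, -1) = Rational(1, 2083392)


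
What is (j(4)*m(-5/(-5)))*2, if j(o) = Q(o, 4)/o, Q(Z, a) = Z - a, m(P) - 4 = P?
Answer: 0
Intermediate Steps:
m(P) = 4 + P
j(o) = (-4 + o)/o (j(o) = (o - 1*4)/o = (o - 4)/o = (-4 + o)/o)
(j(4)*m(-5/(-5)))*2 = (((-4 + 4)/4)*(4 - 5/(-5)))*2 = (((1/4)*0)*(4 - 5*(-1/5)))*2 = (0*(4 + 1))*2 = (0*5)*2 = 0*2 = 0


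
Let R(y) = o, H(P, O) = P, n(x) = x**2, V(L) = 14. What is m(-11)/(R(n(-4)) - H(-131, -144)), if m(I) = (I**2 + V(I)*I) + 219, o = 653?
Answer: 93/392 ≈ 0.23724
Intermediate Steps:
R(y) = 653
m(I) = 219 + I**2 + 14*I (m(I) = (I**2 + 14*I) + 219 = 219 + I**2 + 14*I)
m(-11)/(R(n(-4)) - H(-131, -144)) = (219 + (-11)**2 + 14*(-11))/(653 - 1*(-131)) = (219 + 121 - 154)/(653 + 131) = 186/784 = 186*(1/784) = 93/392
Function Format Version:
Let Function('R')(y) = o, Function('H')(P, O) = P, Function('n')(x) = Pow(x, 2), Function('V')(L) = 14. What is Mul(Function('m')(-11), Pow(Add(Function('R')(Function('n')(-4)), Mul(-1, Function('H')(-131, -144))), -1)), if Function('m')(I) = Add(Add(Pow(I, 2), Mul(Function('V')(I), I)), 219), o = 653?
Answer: Rational(93, 392) ≈ 0.23724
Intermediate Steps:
Function('R')(y) = 653
Function('m')(I) = Add(219, Pow(I, 2), Mul(14, I)) (Function('m')(I) = Add(Add(Pow(I, 2), Mul(14, I)), 219) = Add(219, Pow(I, 2), Mul(14, I)))
Mul(Function('m')(-11), Pow(Add(Function('R')(Function('n')(-4)), Mul(-1, Function('H')(-131, -144))), -1)) = Mul(Add(219, Pow(-11, 2), Mul(14, -11)), Pow(Add(653, Mul(-1, -131)), -1)) = Mul(Add(219, 121, -154), Pow(Add(653, 131), -1)) = Mul(186, Pow(784, -1)) = Mul(186, Rational(1, 784)) = Rational(93, 392)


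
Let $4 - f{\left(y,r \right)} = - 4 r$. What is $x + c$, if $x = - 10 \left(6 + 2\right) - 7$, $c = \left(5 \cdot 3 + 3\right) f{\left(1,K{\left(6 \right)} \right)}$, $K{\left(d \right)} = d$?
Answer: $417$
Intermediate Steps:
$f{\left(y,r \right)} = 4 + 4 r$ ($f{\left(y,r \right)} = 4 - - 4 r = 4 + 4 r$)
$c = 504$ ($c = \left(5 \cdot 3 + 3\right) \left(4 + 4 \cdot 6\right) = \left(15 + 3\right) \left(4 + 24\right) = 18 \cdot 28 = 504$)
$x = -87$ ($x = \left(-10\right) 8 - 7 = -80 - 7 = -87$)
$x + c = -87 + 504 = 417$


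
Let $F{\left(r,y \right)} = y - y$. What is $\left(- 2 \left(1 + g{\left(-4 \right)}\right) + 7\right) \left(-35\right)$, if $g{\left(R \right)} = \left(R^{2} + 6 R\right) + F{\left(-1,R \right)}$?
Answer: $-735$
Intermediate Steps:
$F{\left(r,y \right)} = 0$
$g{\left(R \right)} = R^{2} + 6 R$ ($g{\left(R \right)} = \left(R^{2} + 6 R\right) + 0 = R^{2} + 6 R$)
$\left(- 2 \left(1 + g{\left(-4 \right)}\right) + 7\right) \left(-35\right) = \left(- 2 \left(1 - 4 \left(6 - 4\right)\right) + 7\right) \left(-35\right) = \left(- 2 \left(1 - 8\right) + 7\right) \left(-35\right) = \left(\left(-2\right) \left(-7\right) + 7\right) \left(-35\right) = \left(14 + 7\right) \left(-35\right) = 21 \left(-35\right) = -735$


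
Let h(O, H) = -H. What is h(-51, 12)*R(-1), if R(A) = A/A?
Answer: -12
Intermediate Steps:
R(A) = 1
h(-51, 12)*R(-1) = -1*12*1 = -12*1 = -12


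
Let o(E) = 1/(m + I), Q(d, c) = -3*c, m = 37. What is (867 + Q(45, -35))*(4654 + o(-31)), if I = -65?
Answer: 31665573/7 ≈ 4.5237e+6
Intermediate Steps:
o(E) = -1/28 (o(E) = 1/(37 - 65) = 1/(-28) = -1/28)
(867 + Q(45, -35))*(4654 + o(-31)) = (867 - 3*(-35))*(4654 - 1/28) = (867 + 105)*(130311/28) = 972*(130311/28) = 31665573/7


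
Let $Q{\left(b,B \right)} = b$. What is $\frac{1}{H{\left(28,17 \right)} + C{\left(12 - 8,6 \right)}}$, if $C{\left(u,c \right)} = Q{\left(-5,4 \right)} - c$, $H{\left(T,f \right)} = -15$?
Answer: $- \frac{1}{26} \approx -0.038462$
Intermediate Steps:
$C{\left(u,c \right)} = -5 - c$
$\frac{1}{H{\left(28,17 \right)} + C{\left(12 - 8,6 \right)}} = \frac{1}{-15 - 11} = \frac{1}{-26} = - \frac{1}{26}$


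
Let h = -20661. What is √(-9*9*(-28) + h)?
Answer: I*√18393 ≈ 135.62*I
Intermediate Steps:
√(-9*9*(-28) + h) = √(-9*9*(-28) - 20661) = √(-81*(-28) - 20661) = √(2268 - 20661) = √(-18393) = I*√18393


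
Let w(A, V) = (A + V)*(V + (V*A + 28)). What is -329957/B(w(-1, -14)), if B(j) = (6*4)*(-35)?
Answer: 329957/840 ≈ 392.81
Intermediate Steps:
w(A, V) = (A + V)*(28 + V + A*V) (w(A, V) = (A + V)*(V + (A*V + 28)) = (A + V)*(V + (28 + A*V)) = (A + V)*(28 + V + A*V))
B(j) = -840 (B(j) = 24*(-35) = -840)
-329957/B(w(-1, -14)) = -329957/(-840) = -329957*(-1/840) = 329957/840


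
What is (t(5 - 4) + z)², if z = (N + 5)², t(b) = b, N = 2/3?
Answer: 88804/81 ≈ 1096.3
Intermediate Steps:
N = ⅔ (N = 2*(⅓) = ⅔ ≈ 0.66667)
z = 289/9 (z = (⅔ + 5)² = (17/3)² = 289/9 ≈ 32.111)
(t(5 - 4) + z)² = ((5 - 4) + 289/9)² = (1 + 289/9)² = (298/9)² = 88804/81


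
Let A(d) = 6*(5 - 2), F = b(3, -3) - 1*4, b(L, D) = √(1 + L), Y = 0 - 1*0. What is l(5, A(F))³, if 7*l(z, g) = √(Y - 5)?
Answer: -5*I*√5/343 ≈ -0.032596*I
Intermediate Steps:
Y = 0 (Y = 0 + 0 = 0)
F = -2 (F = √(1 + 3) - 1*4 = √4 - 4 = 2 - 4 = -2)
A(d) = 18 (A(d) = 6*3 = 18)
l(z, g) = I*√5/7 (l(z, g) = √(0 - 5)/7 = √(-5)/7 = (I*√5)/7 = I*√5/7)
l(5, A(F))³ = (I*√5/7)³ = -5*I*√5/343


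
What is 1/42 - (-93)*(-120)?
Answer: -468719/42 ≈ -11160.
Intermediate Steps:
1/42 - (-93)*(-120) = 1/42 - 93*120 = 1/42 - 11160 = -468719/42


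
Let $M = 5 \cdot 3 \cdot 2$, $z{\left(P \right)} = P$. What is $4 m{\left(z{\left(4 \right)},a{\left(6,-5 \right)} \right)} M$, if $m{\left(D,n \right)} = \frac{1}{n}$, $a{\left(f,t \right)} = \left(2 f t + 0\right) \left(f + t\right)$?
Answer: $-2$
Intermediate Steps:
$a{\left(f,t \right)} = 2 f t \left(f + t\right)$ ($a{\left(f,t \right)} = \left(2 f t + 0\right) \left(f + t\right) = 2 f t \left(f + t\right)$)
$M = 30$ ($M = 15 \cdot 2 = 30$)
$4 m{\left(z{\left(4 \right)},a{\left(6,-5 \right)} \right)} M = \frac{4}{2 \cdot 6 \left(-5\right) \left(6 - 5\right)} 30 = \frac{4}{2 \cdot 6 \left(-5\right) 1} \cdot 30 = \frac{4}{-60} \cdot 30 = 4 \left(- \frac{1}{60}\right) 30 = \left(- \frac{1}{15}\right) 30 = -2$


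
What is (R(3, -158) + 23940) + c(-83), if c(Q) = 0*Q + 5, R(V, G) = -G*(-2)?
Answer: 23629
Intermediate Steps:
R(V, G) = 2*G (R(V, G) = -(-2)*G = 2*G)
c(Q) = 5 (c(Q) = 0 + 5 = 5)
(R(3, -158) + 23940) + c(-83) = (2*(-158) + 23940) + 5 = (-316 + 23940) + 5 = 23624 + 5 = 23629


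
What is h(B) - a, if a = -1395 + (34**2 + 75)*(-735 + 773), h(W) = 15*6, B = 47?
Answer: -45293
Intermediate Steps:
h(W) = 90
a = 45383 (a = -1395 + (1156 + 75)*38 = -1395 + 1231*38 = -1395 + 46778 = 45383)
h(B) - a = 90 - 1*45383 = 90 - 45383 = -45293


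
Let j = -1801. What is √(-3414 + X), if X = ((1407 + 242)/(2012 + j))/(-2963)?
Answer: 7*I*√27233031339007/625193 ≈ 58.429*I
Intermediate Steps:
X = -1649/625193 (X = ((1407 + 242)/(2012 - 1801))/(-2963) = (1649/211)*(-1/2963) = -1649/625193 ≈ -0.0026376)
√(-3414 + X) = √(-3414 - 1649/625193) = √(-2134410551/625193) = 7*I*√27233031339007/625193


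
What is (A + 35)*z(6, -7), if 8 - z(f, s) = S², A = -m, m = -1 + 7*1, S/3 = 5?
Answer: -6293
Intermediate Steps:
S = 15 (S = 3*5 = 15)
m = 6 (m = -1 + 7 = 6)
A = -6 (A = -1*6 = -6)
z(f, s) = -217 (z(f, s) = 8 - 1*15² = 8 - 1*225 = 8 - 225 = -217)
(A + 35)*z(6, -7) = (-6 + 35)*(-217) = 29*(-217) = -6293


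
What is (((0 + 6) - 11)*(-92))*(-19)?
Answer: -8740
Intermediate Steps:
(((0 + 6) - 11)*(-92))*(-19) = ((6 - 11)*(-92))*(-19) = -5*(-92)*(-19) = 460*(-19) = -8740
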